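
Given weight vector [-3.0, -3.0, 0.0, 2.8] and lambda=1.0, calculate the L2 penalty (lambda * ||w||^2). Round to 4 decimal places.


Squaring each weight:
(-3.0)^2 = 9.0
(-3.0)^2 = 9.0
0.0^2 = 0.0
2.8^2 = 7.84
Sum of squares = 25.84
Penalty = 1.0 * 25.84 = 25.8400

25.8400


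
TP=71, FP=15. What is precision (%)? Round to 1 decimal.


Precision = TP / (TP + FP) * 100
= 71 / (71 + 15)
= 71 / 86
= 0.8256
= 82.6%

82.6


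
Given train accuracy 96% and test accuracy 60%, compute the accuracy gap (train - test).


Gap = train_accuracy - test_accuracy
= 96 - 60
= 36%
This large gap strongly indicates overfitting.

36


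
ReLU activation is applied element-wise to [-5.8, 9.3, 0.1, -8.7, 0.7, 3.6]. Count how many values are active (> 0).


ReLU(x) = max(0, x) for each element:
ReLU(-5.8) = 0
ReLU(9.3) = 9.3
ReLU(0.1) = 0.1
ReLU(-8.7) = 0
ReLU(0.7) = 0.7
ReLU(3.6) = 3.6
Active neurons (>0): 4

4


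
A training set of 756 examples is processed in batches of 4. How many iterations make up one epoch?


Iterations per epoch = dataset_size / batch_size
= 756 / 4
= 189

189


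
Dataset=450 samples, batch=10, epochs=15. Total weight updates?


Iterations per epoch = 450 / 10 = 45
Total updates = iterations_per_epoch * epochs
= 45 * 15
= 675

675


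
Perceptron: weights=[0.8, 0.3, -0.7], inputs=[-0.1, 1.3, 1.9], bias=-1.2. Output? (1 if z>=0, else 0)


z = w . x + b
= 0.8*-0.1 + 0.3*1.3 + -0.7*1.9 + -1.2
= -0.08 + 0.39 + -1.33 + -1.2
= -1.02 + -1.2
= -2.22
Since z = -2.22 < 0, output = 0

0


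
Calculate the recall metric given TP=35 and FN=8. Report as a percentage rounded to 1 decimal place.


Recall = TP / (TP + FN) * 100
= 35 / (35 + 8)
= 35 / 43
= 0.814
= 81.4%

81.4


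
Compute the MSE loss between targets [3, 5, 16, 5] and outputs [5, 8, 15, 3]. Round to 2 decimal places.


Differences: [-2, -3, 1, 2]
Squared errors: [4, 9, 1, 4]
Sum of squared errors = 18
MSE = 18 / 4 = 4.50

4.50


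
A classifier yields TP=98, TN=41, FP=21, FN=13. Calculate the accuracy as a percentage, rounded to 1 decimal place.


Accuracy = (TP + TN) / (TP + TN + FP + FN) * 100
= (98 + 41) / (98 + 41 + 21 + 13)
= 139 / 173
= 0.8035
= 80.3%

80.3


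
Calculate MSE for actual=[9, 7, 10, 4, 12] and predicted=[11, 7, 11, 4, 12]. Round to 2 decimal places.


Differences: [-2, 0, -1, 0, 0]
Squared errors: [4, 0, 1, 0, 0]
Sum of squared errors = 5
MSE = 5 / 5 = 1.00

1.00


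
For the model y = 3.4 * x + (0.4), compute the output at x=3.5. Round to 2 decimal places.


y = 3.4 * 3.5 + (0.4)
= 11.9 + (0.4)
= 12.30

12.30


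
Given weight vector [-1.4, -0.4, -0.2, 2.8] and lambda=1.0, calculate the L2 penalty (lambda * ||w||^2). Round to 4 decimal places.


Squaring each weight:
(-1.4)^2 = 1.96
(-0.4)^2 = 0.16
(-0.2)^2 = 0.04
2.8^2 = 7.84
Sum of squares = 10.0
Penalty = 1.0 * 10.0 = 10.0000

10.0000


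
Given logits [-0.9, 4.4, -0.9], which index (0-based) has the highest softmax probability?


Softmax is a monotonic transformation, so it preserves the argmax.
We need to find the index of the maximum logit.
Index 0: -0.9
Index 1: 4.4
Index 2: -0.9
Maximum logit = 4.4 at index 1

1


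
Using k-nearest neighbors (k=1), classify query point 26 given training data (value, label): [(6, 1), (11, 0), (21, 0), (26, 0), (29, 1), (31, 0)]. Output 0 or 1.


Distances from query 26:
Point 26 (class 0): distance = 0
K=1 nearest neighbors: classes = [0]
Votes for class 1: 0 / 1
Majority vote => class 0

0


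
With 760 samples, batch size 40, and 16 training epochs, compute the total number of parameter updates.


Iterations per epoch = 760 / 40 = 19
Total updates = iterations_per_epoch * epochs
= 19 * 16
= 304

304


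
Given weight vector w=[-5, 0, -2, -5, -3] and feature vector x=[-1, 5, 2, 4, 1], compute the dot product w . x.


Element-wise products:
-5 * -1 = 5
0 * 5 = 0
-2 * 2 = -4
-5 * 4 = -20
-3 * 1 = -3
Sum = 5 + 0 + -4 + -20 + -3
= -22

-22


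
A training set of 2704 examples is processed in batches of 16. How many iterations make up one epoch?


Iterations per epoch = dataset_size / batch_size
= 2704 / 16
= 169

169


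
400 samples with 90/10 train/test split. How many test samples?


Train samples = 400 * 90% = 360
Test samples = 400 - 360
= 40

40


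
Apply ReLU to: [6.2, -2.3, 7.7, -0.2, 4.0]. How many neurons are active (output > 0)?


ReLU(x) = max(0, x) for each element:
ReLU(6.2) = 6.2
ReLU(-2.3) = 0
ReLU(7.7) = 7.7
ReLU(-0.2) = 0
ReLU(4.0) = 4.0
Active neurons (>0): 3

3


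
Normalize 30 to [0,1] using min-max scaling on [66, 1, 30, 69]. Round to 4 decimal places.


Min = 1, Max = 69
Range = 69 - 1 = 68
Scaled = (x - min) / (max - min)
= (30 - 1) / 68
= 29 / 68
= 0.4265

0.4265


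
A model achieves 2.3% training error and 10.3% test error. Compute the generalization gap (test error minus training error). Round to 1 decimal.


Generalization gap = test_error - train_error
= 10.3 - 2.3
= 8.0%
A moderate gap.

8.0


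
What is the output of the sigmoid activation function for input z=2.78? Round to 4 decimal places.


sigmoid(z) = 1 / (1 + exp(-z))
exp(-(2.78)) = exp(-2.78) = 0.062
1 + 0.062 = 1.062
1 / 1.062 = 0.9416

0.9416


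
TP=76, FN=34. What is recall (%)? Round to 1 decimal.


Recall = TP / (TP + FN) * 100
= 76 / (76 + 34)
= 76 / 110
= 0.6909
= 69.1%

69.1


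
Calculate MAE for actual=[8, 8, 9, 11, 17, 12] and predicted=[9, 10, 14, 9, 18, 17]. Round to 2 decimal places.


Absolute errors: [1, 2, 5, 2, 1, 5]
Sum of absolute errors = 16
MAE = 16 / 6 = 2.67

2.67


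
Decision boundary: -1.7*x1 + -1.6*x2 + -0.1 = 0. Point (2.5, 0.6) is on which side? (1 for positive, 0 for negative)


Compute -1.7 * 2.5 + -1.6 * 0.6 + -0.1
= -4.25 + -0.96 + -0.1
= -5.31
Since -5.31 < 0, the point is on the negative side.

0


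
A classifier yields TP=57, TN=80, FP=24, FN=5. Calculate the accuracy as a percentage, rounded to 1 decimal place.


Accuracy = (TP + TN) / (TP + TN + FP + FN) * 100
= (57 + 80) / (57 + 80 + 24 + 5)
= 137 / 166
= 0.8253
= 82.5%

82.5


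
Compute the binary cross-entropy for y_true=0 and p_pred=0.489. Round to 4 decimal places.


For y=0: Loss = -log(1-p)
= -log(1 - 0.489)
= -log(0.511)
= -(-0.6714)
= 0.6714

0.6714


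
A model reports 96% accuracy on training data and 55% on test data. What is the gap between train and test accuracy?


Gap = train_accuracy - test_accuracy
= 96 - 55
= 41%
This large gap strongly indicates overfitting.

41


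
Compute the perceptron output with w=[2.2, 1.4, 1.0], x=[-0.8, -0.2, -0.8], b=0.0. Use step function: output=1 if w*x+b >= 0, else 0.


z = w . x + b
= 2.2*-0.8 + 1.4*-0.2 + 1.0*-0.8 + 0.0
= -1.76 + -0.28 + -0.8 + 0.0
= -2.84 + 0.0
= -2.84
Since z = -2.84 < 0, output = 0

0


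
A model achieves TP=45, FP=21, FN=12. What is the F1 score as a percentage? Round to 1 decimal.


Precision = TP / (TP + FP) = 45 / 66 = 0.6818
Recall = TP / (TP + FN) = 45 / 57 = 0.7895
F1 = 2 * P * R / (P + R)
= 2 * 0.6818 * 0.7895 / (0.6818 + 0.7895)
= 1.0766 / 1.4713
= 0.7317
As percentage: 73.2%

73.2


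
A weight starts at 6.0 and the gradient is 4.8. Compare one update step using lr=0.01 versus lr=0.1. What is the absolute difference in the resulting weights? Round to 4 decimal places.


With lr=0.01: w_new = 6.0 - 0.01 * 4.8 = 5.952
With lr=0.1: w_new = 6.0 - 0.1 * 4.8 = 5.52
Absolute difference = |5.952 - 5.52|
= 0.4320

0.4320


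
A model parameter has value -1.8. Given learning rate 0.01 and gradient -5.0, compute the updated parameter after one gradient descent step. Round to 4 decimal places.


w_new = w_old - lr * gradient
= -1.8 - 0.01 * -5.0
= -1.8 - (-0.05)
= -1.7500

-1.7500


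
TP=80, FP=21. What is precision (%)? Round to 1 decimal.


Precision = TP / (TP + FP) * 100
= 80 / (80 + 21)
= 80 / 101
= 0.7921
= 79.2%

79.2


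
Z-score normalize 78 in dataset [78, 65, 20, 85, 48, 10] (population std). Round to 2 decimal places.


Mean = (78 + 65 + 20 + 85 + 48 + 10) / 6 = 51.0
Variance = sum((x_i - mean)^2) / n = 788.6667
Std = sqrt(788.6667) = 28.0832
Z = (x - mean) / std
= (78 - 51.0) / 28.0832
= 27.0 / 28.0832
= 0.96

0.96


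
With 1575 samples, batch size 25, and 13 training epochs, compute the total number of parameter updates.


Iterations per epoch = 1575 / 25 = 63
Total updates = iterations_per_epoch * epochs
= 63 * 13
= 819

819


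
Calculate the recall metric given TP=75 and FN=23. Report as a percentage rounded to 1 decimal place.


Recall = TP / (TP + FN) * 100
= 75 / (75 + 23)
= 75 / 98
= 0.7653
= 76.5%

76.5


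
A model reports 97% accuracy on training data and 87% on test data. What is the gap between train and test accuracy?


Gap = train_accuracy - test_accuracy
= 97 - 87
= 10%
This moderate gap may indicate mild overfitting.

10


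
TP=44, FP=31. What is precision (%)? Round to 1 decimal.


Precision = TP / (TP + FP) * 100
= 44 / (44 + 31)
= 44 / 75
= 0.5867
= 58.7%

58.7


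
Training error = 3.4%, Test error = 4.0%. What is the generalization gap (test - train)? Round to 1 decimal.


Generalization gap = test_error - train_error
= 4.0 - 3.4
= 0.6%
A small gap suggests good generalization.

0.6


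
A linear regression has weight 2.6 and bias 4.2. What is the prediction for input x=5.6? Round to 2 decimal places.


y = 2.6 * 5.6 + (4.2)
= 14.56 + (4.2)
= 18.76

18.76


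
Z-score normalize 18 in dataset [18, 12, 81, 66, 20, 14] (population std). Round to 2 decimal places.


Mean = (18 + 12 + 81 + 66 + 20 + 14) / 6 = 35.1667
Variance = sum((x_i - mean)^2) / n = 760.1389
Std = sqrt(760.1389) = 27.5706
Z = (x - mean) / std
= (18 - 35.1667) / 27.5706
= -17.1667 / 27.5706
= -0.62

-0.62


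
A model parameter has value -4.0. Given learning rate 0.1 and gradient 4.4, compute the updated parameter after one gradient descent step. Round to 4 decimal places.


w_new = w_old - lr * gradient
= -4.0 - 0.1 * 4.4
= -4.0 - (0.44)
= -4.4400

-4.4400


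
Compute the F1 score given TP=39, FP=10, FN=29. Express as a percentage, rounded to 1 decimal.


Precision = TP / (TP + FP) = 39 / 49 = 0.7959
Recall = TP / (TP + FN) = 39 / 68 = 0.5735
F1 = 2 * P * R / (P + R)
= 2 * 0.7959 * 0.5735 / (0.7959 + 0.5735)
= 0.913 / 1.3694
= 0.6667
As percentage: 66.7%

66.7


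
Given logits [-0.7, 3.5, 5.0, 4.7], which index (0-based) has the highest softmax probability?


Softmax is a monotonic transformation, so it preserves the argmax.
We need to find the index of the maximum logit.
Index 0: -0.7
Index 1: 3.5
Index 2: 5.0
Index 3: 4.7
Maximum logit = 5.0 at index 2

2


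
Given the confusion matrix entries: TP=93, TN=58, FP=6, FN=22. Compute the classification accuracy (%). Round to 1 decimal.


Accuracy = (TP + TN) / (TP + TN + FP + FN) * 100
= (93 + 58) / (93 + 58 + 6 + 22)
= 151 / 179
= 0.8436
= 84.4%

84.4


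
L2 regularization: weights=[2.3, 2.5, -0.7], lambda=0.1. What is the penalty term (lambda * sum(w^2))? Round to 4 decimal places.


Squaring each weight:
2.3^2 = 5.29
2.5^2 = 6.25
(-0.7)^2 = 0.49
Sum of squares = 12.03
Penalty = 0.1 * 12.03 = 1.2030

1.2030


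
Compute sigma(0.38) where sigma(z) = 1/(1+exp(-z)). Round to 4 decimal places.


sigmoid(z) = 1 / (1 + exp(-z))
exp(-(0.38)) = exp(-0.38) = 0.6839
1 + 0.6839 = 1.6839
1 / 1.6839 = 0.5939

0.5939


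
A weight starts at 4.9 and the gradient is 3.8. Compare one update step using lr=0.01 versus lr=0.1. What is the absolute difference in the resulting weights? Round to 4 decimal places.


With lr=0.01: w_new = 4.9 - 0.01 * 3.8 = 4.862
With lr=0.1: w_new = 4.9 - 0.1 * 3.8 = 4.52
Absolute difference = |4.862 - 4.52|
= 0.3420

0.3420


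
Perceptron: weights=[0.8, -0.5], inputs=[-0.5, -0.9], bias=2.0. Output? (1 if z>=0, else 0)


z = w . x + b
= 0.8*-0.5 + -0.5*-0.9 + 2.0
= -0.4 + 0.45 + 2.0
= 0.05 + 2.0
= 2.05
Since z = 2.05 >= 0, output = 1

1


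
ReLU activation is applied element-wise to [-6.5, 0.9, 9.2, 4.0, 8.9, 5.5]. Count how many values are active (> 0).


ReLU(x) = max(0, x) for each element:
ReLU(-6.5) = 0
ReLU(0.9) = 0.9
ReLU(9.2) = 9.2
ReLU(4.0) = 4.0
ReLU(8.9) = 8.9
ReLU(5.5) = 5.5
Active neurons (>0): 5

5


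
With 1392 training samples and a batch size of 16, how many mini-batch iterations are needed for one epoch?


Iterations per epoch = dataset_size / batch_size
= 1392 / 16
= 87

87


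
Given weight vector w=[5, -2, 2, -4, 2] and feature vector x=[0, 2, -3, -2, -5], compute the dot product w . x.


Element-wise products:
5 * 0 = 0
-2 * 2 = -4
2 * -3 = -6
-4 * -2 = 8
2 * -5 = -10
Sum = 0 + -4 + -6 + 8 + -10
= -12

-12


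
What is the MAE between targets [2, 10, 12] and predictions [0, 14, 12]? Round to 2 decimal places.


Absolute errors: [2, 4, 0]
Sum of absolute errors = 6
MAE = 6 / 3 = 2.00

2.00


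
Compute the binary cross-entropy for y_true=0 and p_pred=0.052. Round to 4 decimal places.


For y=0: Loss = -log(1-p)
= -log(1 - 0.052)
= -log(0.948)
= -(-0.0534)
= 0.0534

0.0534


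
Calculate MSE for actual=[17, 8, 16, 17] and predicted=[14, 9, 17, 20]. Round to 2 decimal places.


Differences: [3, -1, -1, -3]
Squared errors: [9, 1, 1, 9]
Sum of squared errors = 20
MSE = 20 / 4 = 5.00

5.00


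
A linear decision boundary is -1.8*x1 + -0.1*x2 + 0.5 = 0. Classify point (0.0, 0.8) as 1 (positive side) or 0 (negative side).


Compute -1.8 * 0.0 + -0.1 * 0.8 + 0.5
= -0.0 + -0.08 + 0.5
= 0.42
Since 0.42 >= 0, the point is on the positive side.

1


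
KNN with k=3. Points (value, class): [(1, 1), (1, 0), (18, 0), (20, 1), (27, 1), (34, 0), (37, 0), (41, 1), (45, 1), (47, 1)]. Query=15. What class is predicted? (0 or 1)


Distances from query 15:
Point 18 (class 0): distance = 3
Point 20 (class 1): distance = 5
Point 27 (class 1): distance = 12
K=3 nearest neighbors: classes = [0, 1, 1]
Votes for class 1: 2 / 3
Majority vote => class 1

1


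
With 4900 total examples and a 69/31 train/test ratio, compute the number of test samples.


Train samples = 4900 * 69% = 3381
Test samples = 4900 - 3381
= 1519

1519


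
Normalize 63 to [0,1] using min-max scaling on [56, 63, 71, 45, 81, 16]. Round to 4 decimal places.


Min = 16, Max = 81
Range = 81 - 16 = 65
Scaled = (x - min) / (max - min)
= (63 - 16) / 65
= 47 / 65
= 0.7231

0.7231


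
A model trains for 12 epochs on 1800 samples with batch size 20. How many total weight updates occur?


Iterations per epoch = 1800 / 20 = 90
Total updates = iterations_per_epoch * epochs
= 90 * 12
= 1080

1080


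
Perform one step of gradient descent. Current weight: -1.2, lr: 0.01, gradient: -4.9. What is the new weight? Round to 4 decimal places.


w_new = w_old - lr * gradient
= -1.2 - 0.01 * -4.9
= -1.2 - (-0.049)
= -1.1510

-1.1510


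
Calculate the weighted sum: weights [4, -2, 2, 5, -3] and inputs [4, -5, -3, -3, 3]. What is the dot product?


Element-wise products:
4 * 4 = 16
-2 * -5 = 10
2 * -3 = -6
5 * -3 = -15
-3 * 3 = -9
Sum = 16 + 10 + -6 + -15 + -9
= -4

-4


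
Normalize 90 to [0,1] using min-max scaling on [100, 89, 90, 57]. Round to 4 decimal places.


Min = 57, Max = 100
Range = 100 - 57 = 43
Scaled = (x - min) / (max - min)
= (90 - 57) / 43
= 33 / 43
= 0.7674

0.7674


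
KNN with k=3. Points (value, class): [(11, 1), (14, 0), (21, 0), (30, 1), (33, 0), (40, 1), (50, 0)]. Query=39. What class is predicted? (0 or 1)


Distances from query 39:
Point 40 (class 1): distance = 1
Point 33 (class 0): distance = 6
Point 30 (class 1): distance = 9
K=3 nearest neighbors: classes = [1, 0, 1]
Votes for class 1: 2 / 3
Majority vote => class 1

1


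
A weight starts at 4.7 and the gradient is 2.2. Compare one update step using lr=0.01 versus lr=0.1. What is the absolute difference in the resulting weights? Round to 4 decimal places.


With lr=0.01: w_new = 4.7 - 0.01 * 2.2 = 4.678
With lr=0.1: w_new = 4.7 - 0.1 * 2.2 = 4.48
Absolute difference = |4.678 - 4.48|
= 0.1980

0.1980


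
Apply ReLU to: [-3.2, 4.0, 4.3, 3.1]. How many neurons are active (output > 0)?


ReLU(x) = max(0, x) for each element:
ReLU(-3.2) = 0
ReLU(4.0) = 4.0
ReLU(4.3) = 4.3
ReLU(3.1) = 3.1
Active neurons (>0): 3

3


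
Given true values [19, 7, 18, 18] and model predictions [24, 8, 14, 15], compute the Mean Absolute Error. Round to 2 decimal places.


Absolute errors: [5, 1, 4, 3]
Sum of absolute errors = 13
MAE = 13 / 4 = 3.25

3.25


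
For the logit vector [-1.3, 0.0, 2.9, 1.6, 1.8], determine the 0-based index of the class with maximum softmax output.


Softmax is a monotonic transformation, so it preserves the argmax.
We need to find the index of the maximum logit.
Index 0: -1.3
Index 1: 0.0
Index 2: 2.9
Index 3: 1.6
Index 4: 1.8
Maximum logit = 2.9 at index 2

2


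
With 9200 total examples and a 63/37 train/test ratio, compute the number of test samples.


Train samples = 9200 * 63% = 5796
Test samples = 9200 - 5796
= 3404

3404


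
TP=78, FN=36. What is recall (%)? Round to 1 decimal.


Recall = TP / (TP + FN) * 100
= 78 / (78 + 36)
= 78 / 114
= 0.6842
= 68.4%

68.4


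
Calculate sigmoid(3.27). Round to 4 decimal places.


sigmoid(z) = 1 / (1 + exp(-z))
exp(-(3.27)) = exp(-3.27) = 0.038
1 + 0.038 = 1.038
1 / 1.038 = 0.9634

0.9634


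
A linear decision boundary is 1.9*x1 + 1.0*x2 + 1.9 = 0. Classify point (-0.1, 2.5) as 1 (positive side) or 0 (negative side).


Compute 1.9 * -0.1 + 1.0 * 2.5 + 1.9
= -0.19 + 2.5 + 1.9
= 4.21
Since 4.21 >= 0, the point is on the positive side.

1


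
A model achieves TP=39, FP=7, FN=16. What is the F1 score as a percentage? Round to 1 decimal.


Precision = TP / (TP + FP) = 39 / 46 = 0.8478
Recall = TP / (TP + FN) = 39 / 55 = 0.7091
F1 = 2 * P * R / (P + R)
= 2 * 0.8478 * 0.7091 / (0.8478 + 0.7091)
= 1.2024 / 1.5569
= 0.7723
As percentage: 77.2%

77.2


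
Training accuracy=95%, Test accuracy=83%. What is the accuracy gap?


Gap = train_accuracy - test_accuracy
= 95 - 83
= 12%
This gap suggests the model is overfitting.

12


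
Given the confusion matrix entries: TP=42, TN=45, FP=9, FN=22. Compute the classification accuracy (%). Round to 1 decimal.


Accuracy = (TP + TN) / (TP + TN + FP + FN) * 100
= (42 + 45) / (42 + 45 + 9 + 22)
= 87 / 118
= 0.7373
= 73.7%

73.7


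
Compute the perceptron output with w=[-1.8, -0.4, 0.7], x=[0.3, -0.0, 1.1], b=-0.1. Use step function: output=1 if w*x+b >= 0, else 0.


z = w . x + b
= -1.8*0.3 + -0.4*-0.0 + 0.7*1.1 + -0.1
= -0.54 + 0.0 + 0.77 + -0.1
= 0.23 + -0.1
= 0.13
Since z = 0.13 >= 0, output = 1

1


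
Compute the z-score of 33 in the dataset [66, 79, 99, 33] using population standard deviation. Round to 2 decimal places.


Mean = (66 + 79 + 99 + 33) / 4 = 69.25
Variance = sum((x_i - mean)^2) / n = 576.1875
Std = sqrt(576.1875) = 24.0039
Z = (x - mean) / std
= (33 - 69.25) / 24.0039
= -36.25 / 24.0039
= -1.51

-1.51


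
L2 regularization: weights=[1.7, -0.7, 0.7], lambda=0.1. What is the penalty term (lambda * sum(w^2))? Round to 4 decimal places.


Squaring each weight:
1.7^2 = 2.89
(-0.7)^2 = 0.49
0.7^2 = 0.49
Sum of squares = 3.87
Penalty = 0.1 * 3.87 = 0.3870

0.3870


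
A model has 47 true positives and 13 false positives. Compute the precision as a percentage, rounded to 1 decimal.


Precision = TP / (TP + FP) * 100
= 47 / (47 + 13)
= 47 / 60
= 0.7833
= 78.3%

78.3


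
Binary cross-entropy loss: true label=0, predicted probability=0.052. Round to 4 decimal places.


For y=0: Loss = -log(1-p)
= -log(1 - 0.052)
= -log(0.948)
= -(-0.0534)
= 0.0534

0.0534


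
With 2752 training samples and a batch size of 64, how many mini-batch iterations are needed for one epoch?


Iterations per epoch = dataset_size / batch_size
= 2752 / 64
= 43

43


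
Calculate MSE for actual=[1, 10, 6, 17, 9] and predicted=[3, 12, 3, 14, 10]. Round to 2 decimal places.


Differences: [-2, -2, 3, 3, -1]
Squared errors: [4, 4, 9, 9, 1]
Sum of squared errors = 27
MSE = 27 / 5 = 5.40

5.40


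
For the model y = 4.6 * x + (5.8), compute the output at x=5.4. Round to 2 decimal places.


y = 4.6 * 5.4 + (5.8)
= 24.84 + (5.8)
= 30.64

30.64


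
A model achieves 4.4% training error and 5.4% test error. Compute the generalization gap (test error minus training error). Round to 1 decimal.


Generalization gap = test_error - train_error
= 5.4 - 4.4
= 1.0%
A small gap suggests good generalization.

1.0


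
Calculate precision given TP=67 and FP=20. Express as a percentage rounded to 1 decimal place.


Precision = TP / (TP + FP) * 100
= 67 / (67 + 20)
= 67 / 87
= 0.7701
= 77.0%

77.0


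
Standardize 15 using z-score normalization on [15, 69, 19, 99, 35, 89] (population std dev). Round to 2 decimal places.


Mean = (15 + 69 + 19 + 99 + 35 + 89) / 6 = 54.3333
Variance = sum((x_i - mean)^2) / n = 1096.8889
Std = sqrt(1096.8889) = 33.1193
Z = (x - mean) / std
= (15 - 54.3333) / 33.1193
= -39.3333 / 33.1193
= -1.19

-1.19


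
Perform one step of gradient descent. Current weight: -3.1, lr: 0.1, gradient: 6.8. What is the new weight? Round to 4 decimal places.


w_new = w_old - lr * gradient
= -3.1 - 0.1 * 6.8
= -3.1 - (0.68)
= -3.7800

-3.7800


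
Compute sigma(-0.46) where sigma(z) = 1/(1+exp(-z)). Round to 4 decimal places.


sigmoid(z) = 1 / (1 + exp(-z))
exp(-(-0.46)) = exp(0.46) = 1.5841
1 + 1.5841 = 2.5841
1 / 2.5841 = 0.3870

0.3870


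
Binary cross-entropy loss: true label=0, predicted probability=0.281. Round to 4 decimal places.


For y=0: Loss = -log(1-p)
= -log(1 - 0.281)
= -log(0.719)
= -(-0.3299)
= 0.3299

0.3299


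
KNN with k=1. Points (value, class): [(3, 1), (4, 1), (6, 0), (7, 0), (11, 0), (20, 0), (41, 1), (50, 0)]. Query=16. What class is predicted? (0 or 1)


Distances from query 16:
Point 20 (class 0): distance = 4
K=1 nearest neighbors: classes = [0]
Votes for class 1: 0 / 1
Majority vote => class 0

0


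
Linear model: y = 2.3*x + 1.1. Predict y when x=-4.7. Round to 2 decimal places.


y = 2.3 * -4.7 + (1.1)
= -10.81 + (1.1)
= -9.71

-9.71


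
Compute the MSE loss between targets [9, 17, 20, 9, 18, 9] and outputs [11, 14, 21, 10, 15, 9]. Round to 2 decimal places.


Differences: [-2, 3, -1, -1, 3, 0]
Squared errors: [4, 9, 1, 1, 9, 0]
Sum of squared errors = 24
MSE = 24 / 6 = 4.00

4.00


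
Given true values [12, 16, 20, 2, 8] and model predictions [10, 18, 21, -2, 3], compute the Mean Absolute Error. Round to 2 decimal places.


Absolute errors: [2, 2, 1, 4, 5]
Sum of absolute errors = 14
MAE = 14 / 5 = 2.80

2.80


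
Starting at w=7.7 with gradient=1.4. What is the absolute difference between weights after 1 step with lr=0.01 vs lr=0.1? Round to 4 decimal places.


With lr=0.01: w_new = 7.7 - 0.01 * 1.4 = 7.686
With lr=0.1: w_new = 7.7 - 0.1 * 1.4 = 7.56
Absolute difference = |7.686 - 7.56|
= 0.1260

0.1260


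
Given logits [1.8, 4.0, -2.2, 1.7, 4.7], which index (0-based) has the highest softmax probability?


Softmax is a monotonic transformation, so it preserves the argmax.
We need to find the index of the maximum logit.
Index 0: 1.8
Index 1: 4.0
Index 2: -2.2
Index 3: 1.7
Index 4: 4.7
Maximum logit = 4.7 at index 4

4


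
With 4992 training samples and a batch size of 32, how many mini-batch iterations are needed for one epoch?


Iterations per epoch = dataset_size / batch_size
= 4992 / 32
= 156

156


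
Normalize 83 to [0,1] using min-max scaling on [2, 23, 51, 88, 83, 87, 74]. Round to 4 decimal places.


Min = 2, Max = 88
Range = 88 - 2 = 86
Scaled = (x - min) / (max - min)
= (83 - 2) / 86
= 81 / 86
= 0.9419

0.9419


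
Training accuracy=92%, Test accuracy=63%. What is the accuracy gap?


Gap = train_accuracy - test_accuracy
= 92 - 63
= 29%
This large gap strongly indicates overfitting.

29


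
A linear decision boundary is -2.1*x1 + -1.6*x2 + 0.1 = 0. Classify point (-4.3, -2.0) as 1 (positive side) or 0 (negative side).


Compute -2.1 * -4.3 + -1.6 * -2.0 + 0.1
= 9.03 + 3.2 + 0.1
= 12.33
Since 12.33 >= 0, the point is on the positive side.

1


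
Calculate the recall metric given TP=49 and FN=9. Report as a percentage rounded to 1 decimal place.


Recall = TP / (TP + FN) * 100
= 49 / (49 + 9)
= 49 / 58
= 0.8448
= 84.5%

84.5


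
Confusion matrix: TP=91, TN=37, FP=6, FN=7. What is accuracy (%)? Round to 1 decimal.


Accuracy = (TP + TN) / (TP + TN + FP + FN) * 100
= (91 + 37) / (91 + 37 + 6 + 7)
= 128 / 141
= 0.9078
= 90.8%

90.8


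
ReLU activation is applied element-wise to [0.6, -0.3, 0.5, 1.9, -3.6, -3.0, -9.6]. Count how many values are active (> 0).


ReLU(x) = max(0, x) for each element:
ReLU(0.6) = 0.6
ReLU(-0.3) = 0
ReLU(0.5) = 0.5
ReLU(1.9) = 1.9
ReLU(-3.6) = 0
ReLU(-3.0) = 0
ReLU(-9.6) = 0
Active neurons (>0): 3

3


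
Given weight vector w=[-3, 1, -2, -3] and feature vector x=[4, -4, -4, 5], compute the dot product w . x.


Element-wise products:
-3 * 4 = -12
1 * -4 = -4
-2 * -4 = 8
-3 * 5 = -15
Sum = -12 + -4 + 8 + -15
= -23

-23


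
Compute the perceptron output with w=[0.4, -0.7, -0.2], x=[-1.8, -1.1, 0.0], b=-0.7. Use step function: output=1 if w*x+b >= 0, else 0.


z = w . x + b
= 0.4*-1.8 + -0.7*-1.1 + -0.2*0.0 + -0.7
= -0.72 + 0.77 + -0.0 + -0.7
= 0.05 + -0.7
= -0.65
Since z = -0.65 < 0, output = 0

0


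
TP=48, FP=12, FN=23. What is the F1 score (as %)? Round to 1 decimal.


Precision = TP / (TP + FP) = 48 / 60 = 0.8
Recall = TP / (TP + FN) = 48 / 71 = 0.6761
F1 = 2 * P * R / (P + R)
= 2 * 0.8 * 0.6761 / (0.8 + 0.6761)
= 1.0817 / 1.4761
= 0.7328
As percentage: 73.3%

73.3


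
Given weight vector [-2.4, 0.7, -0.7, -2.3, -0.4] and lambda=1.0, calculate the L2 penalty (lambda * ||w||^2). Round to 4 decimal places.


Squaring each weight:
(-2.4)^2 = 5.76
0.7^2 = 0.49
(-0.7)^2 = 0.49
(-2.3)^2 = 5.29
(-0.4)^2 = 0.16
Sum of squares = 12.19
Penalty = 1.0 * 12.19 = 12.1900

12.1900


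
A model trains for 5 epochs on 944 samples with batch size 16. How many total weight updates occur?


Iterations per epoch = 944 / 16 = 59
Total updates = iterations_per_epoch * epochs
= 59 * 5
= 295

295


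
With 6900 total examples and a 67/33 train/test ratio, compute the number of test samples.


Train samples = 6900 * 67% = 4623
Test samples = 6900 - 4623
= 2277

2277


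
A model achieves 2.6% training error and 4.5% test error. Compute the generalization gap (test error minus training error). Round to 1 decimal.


Generalization gap = test_error - train_error
= 4.5 - 2.6
= 1.9%
A small gap suggests good generalization.

1.9


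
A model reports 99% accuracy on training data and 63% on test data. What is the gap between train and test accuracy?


Gap = train_accuracy - test_accuracy
= 99 - 63
= 36%
This large gap strongly indicates overfitting.

36


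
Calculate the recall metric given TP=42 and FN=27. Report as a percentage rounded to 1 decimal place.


Recall = TP / (TP + FN) * 100
= 42 / (42 + 27)
= 42 / 69
= 0.6087
= 60.9%

60.9


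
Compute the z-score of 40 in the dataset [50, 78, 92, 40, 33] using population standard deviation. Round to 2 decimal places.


Mean = (50 + 78 + 92 + 40 + 33) / 5 = 58.6
Variance = sum((x_i - mean)^2) / n = 513.44
Std = sqrt(513.44) = 22.6592
Z = (x - mean) / std
= (40 - 58.6) / 22.6592
= -18.6 / 22.6592
= -0.82

-0.82


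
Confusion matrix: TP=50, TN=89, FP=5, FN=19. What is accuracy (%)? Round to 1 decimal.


Accuracy = (TP + TN) / (TP + TN + FP + FN) * 100
= (50 + 89) / (50 + 89 + 5 + 19)
= 139 / 163
= 0.8528
= 85.3%

85.3


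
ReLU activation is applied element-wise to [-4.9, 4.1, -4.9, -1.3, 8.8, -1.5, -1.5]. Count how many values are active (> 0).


ReLU(x) = max(0, x) for each element:
ReLU(-4.9) = 0
ReLU(4.1) = 4.1
ReLU(-4.9) = 0
ReLU(-1.3) = 0
ReLU(8.8) = 8.8
ReLU(-1.5) = 0
ReLU(-1.5) = 0
Active neurons (>0): 2

2


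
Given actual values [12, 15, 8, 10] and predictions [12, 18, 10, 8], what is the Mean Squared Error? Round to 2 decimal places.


Differences: [0, -3, -2, 2]
Squared errors: [0, 9, 4, 4]
Sum of squared errors = 17
MSE = 17 / 4 = 4.25

4.25


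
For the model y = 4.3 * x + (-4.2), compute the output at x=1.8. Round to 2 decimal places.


y = 4.3 * 1.8 + (-4.2)
= 7.74 + (-4.2)
= 3.54

3.54


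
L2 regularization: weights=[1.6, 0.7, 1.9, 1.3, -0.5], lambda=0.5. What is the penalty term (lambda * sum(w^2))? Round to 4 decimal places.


Squaring each weight:
1.6^2 = 2.56
0.7^2 = 0.49
1.9^2 = 3.61
1.3^2 = 1.69
(-0.5)^2 = 0.25
Sum of squares = 8.6
Penalty = 0.5 * 8.6 = 4.3000

4.3000


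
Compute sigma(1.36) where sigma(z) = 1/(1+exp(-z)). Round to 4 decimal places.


sigmoid(z) = 1 / (1 + exp(-z))
exp(-(1.36)) = exp(-1.36) = 0.2567
1 + 0.2567 = 1.2567
1 / 1.2567 = 0.7958

0.7958


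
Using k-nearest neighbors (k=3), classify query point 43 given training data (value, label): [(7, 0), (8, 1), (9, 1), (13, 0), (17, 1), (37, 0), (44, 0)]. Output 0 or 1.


Distances from query 43:
Point 44 (class 0): distance = 1
Point 37 (class 0): distance = 6
Point 17 (class 1): distance = 26
K=3 nearest neighbors: classes = [0, 0, 1]
Votes for class 1: 1 / 3
Majority vote => class 0

0


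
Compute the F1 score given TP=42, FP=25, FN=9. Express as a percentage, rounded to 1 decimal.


Precision = TP / (TP + FP) = 42 / 67 = 0.6269
Recall = TP / (TP + FN) = 42 / 51 = 0.8235
F1 = 2 * P * R / (P + R)
= 2 * 0.6269 * 0.8235 / (0.6269 + 0.8235)
= 1.0325 / 1.4504
= 0.7119
As percentage: 71.2%

71.2


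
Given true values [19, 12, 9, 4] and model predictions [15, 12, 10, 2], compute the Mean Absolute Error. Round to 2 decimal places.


Absolute errors: [4, 0, 1, 2]
Sum of absolute errors = 7
MAE = 7 / 4 = 1.75

1.75


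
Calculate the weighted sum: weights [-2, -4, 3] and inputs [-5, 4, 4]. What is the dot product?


Element-wise products:
-2 * -5 = 10
-4 * 4 = -16
3 * 4 = 12
Sum = 10 + -16 + 12
= 6

6


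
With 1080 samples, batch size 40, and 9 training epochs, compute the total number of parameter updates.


Iterations per epoch = 1080 / 40 = 27
Total updates = iterations_per_epoch * epochs
= 27 * 9
= 243

243


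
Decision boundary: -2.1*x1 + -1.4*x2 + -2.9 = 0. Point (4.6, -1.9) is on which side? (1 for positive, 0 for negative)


Compute -2.1 * 4.6 + -1.4 * -1.9 + -2.9
= -9.66 + 2.66 + -2.9
= -9.9
Since -9.9 < 0, the point is on the negative side.

0


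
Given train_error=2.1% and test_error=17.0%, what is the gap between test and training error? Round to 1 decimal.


Generalization gap = test_error - train_error
= 17.0 - 2.1
= 14.9%
A large gap suggests overfitting.

14.9


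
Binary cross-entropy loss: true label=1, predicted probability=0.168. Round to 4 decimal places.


For y=1: Loss = -log(p)
= -log(0.168)
= -(-1.7838)
= 1.7838

1.7838


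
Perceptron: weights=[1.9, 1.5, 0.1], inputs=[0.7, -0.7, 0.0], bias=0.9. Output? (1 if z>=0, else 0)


z = w . x + b
= 1.9*0.7 + 1.5*-0.7 + 0.1*0.0 + 0.9
= 1.33 + -1.05 + 0.0 + 0.9
= 0.28 + 0.9
= 1.18
Since z = 1.18 >= 0, output = 1

1


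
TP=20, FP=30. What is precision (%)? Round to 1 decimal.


Precision = TP / (TP + FP) * 100
= 20 / (20 + 30)
= 20 / 50
= 0.4
= 40.0%

40.0


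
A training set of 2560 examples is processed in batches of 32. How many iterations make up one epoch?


Iterations per epoch = dataset_size / batch_size
= 2560 / 32
= 80

80


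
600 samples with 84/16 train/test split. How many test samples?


Train samples = 600 * 84% = 504
Test samples = 600 - 504
= 96

96


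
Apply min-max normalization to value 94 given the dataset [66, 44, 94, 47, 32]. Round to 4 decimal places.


Min = 32, Max = 94
Range = 94 - 32 = 62
Scaled = (x - min) / (max - min)
= (94 - 32) / 62
= 62 / 62
= 1.0000

1.0000


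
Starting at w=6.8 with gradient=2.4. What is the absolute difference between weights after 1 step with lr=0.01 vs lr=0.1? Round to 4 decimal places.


With lr=0.01: w_new = 6.8 - 0.01 * 2.4 = 6.776
With lr=0.1: w_new = 6.8 - 0.1 * 2.4 = 6.56
Absolute difference = |6.776 - 6.56|
= 0.2160

0.2160


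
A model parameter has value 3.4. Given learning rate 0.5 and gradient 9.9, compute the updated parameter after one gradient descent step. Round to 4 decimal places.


w_new = w_old - lr * gradient
= 3.4 - 0.5 * 9.9
= 3.4 - (4.95)
= -1.5500

-1.5500


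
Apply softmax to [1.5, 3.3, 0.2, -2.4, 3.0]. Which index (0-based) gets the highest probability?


Softmax is a monotonic transformation, so it preserves the argmax.
We need to find the index of the maximum logit.
Index 0: 1.5
Index 1: 3.3
Index 2: 0.2
Index 3: -2.4
Index 4: 3.0
Maximum logit = 3.3 at index 1

1


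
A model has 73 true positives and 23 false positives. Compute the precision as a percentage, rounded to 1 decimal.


Precision = TP / (TP + FP) * 100
= 73 / (73 + 23)
= 73 / 96
= 0.7604
= 76.0%

76.0


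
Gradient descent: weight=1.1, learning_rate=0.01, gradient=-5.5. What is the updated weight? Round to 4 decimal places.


w_new = w_old - lr * gradient
= 1.1 - 0.01 * -5.5
= 1.1 - (-0.055)
= 1.1550

1.1550


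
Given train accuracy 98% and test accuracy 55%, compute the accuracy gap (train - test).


Gap = train_accuracy - test_accuracy
= 98 - 55
= 43%
This large gap strongly indicates overfitting.

43


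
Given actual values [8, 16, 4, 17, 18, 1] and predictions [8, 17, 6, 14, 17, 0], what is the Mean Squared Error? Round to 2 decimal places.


Differences: [0, -1, -2, 3, 1, 1]
Squared errors: [0, 1, 4, 9, 1, 1]
Sum of squared errors = 16
MSE = 16 / 6 = 2.67

2.67


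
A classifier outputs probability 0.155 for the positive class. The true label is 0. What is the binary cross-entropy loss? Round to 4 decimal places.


For y=0: Loss = -log(1-p)
= -log(1 - 0.155)
= -log(0.845)
= -(-0.1684)
= 0.1684

0.1684


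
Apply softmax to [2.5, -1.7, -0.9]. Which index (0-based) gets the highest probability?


Softmax is a monotonic transformation, so it preserves the argmax.
We need to find the index of the maximum logit.
Index 0: 2.5
Index 1: -1.7
Index 2: -0.9
Maximum logit = 2.5 at index 0

0


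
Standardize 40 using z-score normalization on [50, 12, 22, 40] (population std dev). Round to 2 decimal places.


Mean = (50 + 12 + 22 + 40) / 4 = 31.0
Variance = sum((x_i - mean)^2) / n = 221.0
Std = sqrt(221.0) = 14.8661
Z = (x - mean) / std
= (40 - 31.0) / 14.8661
= 9.0 / 14.8661
= 0.61

0.61


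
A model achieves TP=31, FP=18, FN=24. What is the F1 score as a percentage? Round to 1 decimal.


Precision = TP / (TP + FP) = 31 / 49 = 0.6327
Recall = TP / (TP + FN) = 31 / 55 = 0.5636
F1 = 2 * P * R / (P + R)
= 2 * 0.6327 * 0.5636 / (0.6327 + 0.5636)
= 0.7132 / 1.1963
= 0.5962
As percentage: 59.6%

59.6


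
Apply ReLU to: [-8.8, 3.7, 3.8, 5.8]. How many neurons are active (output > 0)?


ReLU(x) = max(0, x) for each element:
ReLU(-8.8) = 0
ReLU(3.7) = 3.7
ReLU(3.8) = 3.8
ReLU(5.8) = 5.8
Active neurons (>0): 3

3


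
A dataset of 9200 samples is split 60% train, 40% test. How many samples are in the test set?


Train samples = 9200 * 60% = 5520
Test samples = 9200 - 5520
= 3680

3680


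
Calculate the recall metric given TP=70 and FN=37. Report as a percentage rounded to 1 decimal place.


Recall = TP / (TP + FN) * 100
= 70 / (70 + 37)
= 70 / 107
= 0.6542
= 65.4%

65.4


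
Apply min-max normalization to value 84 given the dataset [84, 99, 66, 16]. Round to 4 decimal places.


Min = 16, Max = 99
Range = 99 - 16 = 83
Scaled = (x - min) / (max - min)
= (84 - 16) / 83
= 68 / 83
= 0.8193

0.8193


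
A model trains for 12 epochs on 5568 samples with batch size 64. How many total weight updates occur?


Iterations per epoch = 5568 / 64 = 87
Total updates = iterations_per_epoch * epochs
= 87 * 12
= 1044

1044


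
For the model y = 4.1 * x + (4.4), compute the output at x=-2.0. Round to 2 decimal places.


y = 4.1 * -2.0 + (4.4)
= -8.2 + (4.4)
= -3.80

-3.80


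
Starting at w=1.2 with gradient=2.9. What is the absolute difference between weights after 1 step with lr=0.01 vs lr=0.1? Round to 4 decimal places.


With lr=0.01: w_new = 1.2 - 0.01 * 2.9 = 1.171
With lr=0.1: w_new = 1.2 - 0.1 * 2.9 = 0.91
Absolute difference = |1.171 - 0.91|
= 0.2610

0.2610


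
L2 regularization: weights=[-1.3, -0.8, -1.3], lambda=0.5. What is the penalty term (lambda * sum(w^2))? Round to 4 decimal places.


Squaring each weight:
(-1.3)^2 = 1.69
(-0.8)^2 = 0.64
(-1.3)^2 = 1.69
Sum of squares = 4.02
Penalty = 0.5 * 4.02 = 2.0100

2.0100


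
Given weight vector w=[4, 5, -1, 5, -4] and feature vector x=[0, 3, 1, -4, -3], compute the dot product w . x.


Element-wise products:
4 * 0 = 0
5 * 3 = 15
-1 * 1 = -1
5 * -4 = -20
-4 * -3 = 12
Sum = 0 + 15 + -1 + -20 + 12
= 6

6


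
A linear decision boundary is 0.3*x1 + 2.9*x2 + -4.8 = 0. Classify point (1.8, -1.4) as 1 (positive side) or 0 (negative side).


Compute 0.3 * 1.8 + 2.9 * -1.4 + -4.8
= 0.54 + -4.06 + -4.8
= -8.32
Since -8.32 < 0, the point is on the negative side.

0


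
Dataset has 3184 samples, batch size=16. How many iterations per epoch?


Iterations per epoch = dataset_size / batch_size
= 3184 / 16
= 199

199


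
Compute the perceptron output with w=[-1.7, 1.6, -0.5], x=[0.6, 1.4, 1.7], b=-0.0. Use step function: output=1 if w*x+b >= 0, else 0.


z = w . x + b
= -1.7*0.6 + 1.6*1.4 + -0.5*1.7 + -0.0
= -1.02 + 2.24 + -0.85 + -0.0
= 0.37 + -0.0
= 0.37
Since z = 0.37 >= 0, output = 1

1


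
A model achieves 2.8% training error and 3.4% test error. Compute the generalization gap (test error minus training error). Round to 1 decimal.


Generalization gap = test_error - train_error
= 3.4 - 2.8
= 0.6%
A small gap suggests good generalization.

0.6


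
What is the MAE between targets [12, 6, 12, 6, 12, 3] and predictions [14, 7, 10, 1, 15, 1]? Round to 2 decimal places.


Absolute errors: [2, 1, 2, 5, 3, 2]
Sum of absolute errors = 15
MAE = 15 / 6 = 2.50

2.50


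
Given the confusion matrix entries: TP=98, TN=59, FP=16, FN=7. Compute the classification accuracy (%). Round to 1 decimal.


Accuracy = (TP + TN) / (TP + TN + FP + FN) * 100
= (98 + 59) / (98 + 59 + 16 + 7)
= 157 / 180
= 0.8722
= 87.2%

87.2


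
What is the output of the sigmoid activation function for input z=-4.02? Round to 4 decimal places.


sigmoid(z) = 1 / (1 + exp(-z))
exp(-(-4.02)) = exp(4.02) = 55.7011
1 + 55.7011 = 56.7011
1 / 56.7011 = 0.0176

0.0176


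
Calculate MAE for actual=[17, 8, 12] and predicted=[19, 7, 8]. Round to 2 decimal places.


Absolute errors: [2, 1, 4]
Sum of absolute errors = 7
MAE = 7 / 3 = 2.33

2.33


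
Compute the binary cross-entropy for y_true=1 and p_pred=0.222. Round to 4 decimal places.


For y=1: Loss = -log(p)
= -log(0.222)
= -(-1.5051)
= 1.5051

1.5051


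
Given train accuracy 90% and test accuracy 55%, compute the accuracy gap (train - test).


Gap = train_accuracy - test_accuracy
= 90 - 55
= 35%
This large gap strongly indicates overfitting.

35


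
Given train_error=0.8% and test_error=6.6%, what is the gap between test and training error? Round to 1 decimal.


Generalization gap = test_error - train_error
= 6.6 - 0.8
= 5.8%
A moderate gap.

5.8


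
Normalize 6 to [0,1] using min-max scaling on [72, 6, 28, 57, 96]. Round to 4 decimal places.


Min = 6, Max = 96
Range = 96 - 6 = 90
Scaled = (x - min) / (max - min)
= (6 - 6) / 90
= 0 / 90
= 0.0000

0.0000


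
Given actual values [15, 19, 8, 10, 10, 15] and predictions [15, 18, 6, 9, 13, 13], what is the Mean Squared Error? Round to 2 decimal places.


Differences: [0, 1, 2, 1, -3, 2]
Squared errors: [0, 1, 4, 1, 9, 4]
Sum of squared errors = 19
MSE = 19 / 6 = 3.17

3.17


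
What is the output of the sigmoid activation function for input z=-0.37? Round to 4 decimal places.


sigmoid(z) = 1 / (1 + exp(-z))
exp(-(-0.37)) = exp(0.37) = 1.4477
1 + 1.4477 = 2.4477
1 / 2.4477 = 0.4085

0.4085
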